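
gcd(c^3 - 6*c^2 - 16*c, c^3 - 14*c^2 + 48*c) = c^2 - 8*c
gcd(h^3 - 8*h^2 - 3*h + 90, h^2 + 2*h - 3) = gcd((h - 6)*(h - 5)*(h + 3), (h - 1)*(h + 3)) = h + 3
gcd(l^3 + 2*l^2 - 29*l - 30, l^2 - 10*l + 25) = l - 5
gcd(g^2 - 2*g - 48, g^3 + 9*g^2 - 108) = g + 6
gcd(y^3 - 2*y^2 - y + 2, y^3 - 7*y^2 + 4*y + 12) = y^2 - y - 2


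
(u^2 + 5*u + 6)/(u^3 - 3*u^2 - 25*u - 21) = (u + 2)/(u^2 - 6*u - 7)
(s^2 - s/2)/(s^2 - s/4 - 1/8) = 4*s/(4*s + 1)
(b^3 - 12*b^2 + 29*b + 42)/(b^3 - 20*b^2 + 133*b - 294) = (b + 1)/(b - 7)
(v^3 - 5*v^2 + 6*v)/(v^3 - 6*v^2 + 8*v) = (v - 3)/(v - 4)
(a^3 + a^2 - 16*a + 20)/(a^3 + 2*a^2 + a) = (a^3 + a^2 - 16*a + 20)/(a*(a^2 + 2*a + 1))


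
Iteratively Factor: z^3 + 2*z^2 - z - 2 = (z - 1)*(z^2 + 3*z + 2) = (z - 1)*(z + 2)*(z + 1)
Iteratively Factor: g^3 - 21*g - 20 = (g - 5)*(g^2 + 5*g + 4) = (g - 5)*(g + 1)*(g + 4)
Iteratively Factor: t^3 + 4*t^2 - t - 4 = (t - 1)*(t^2 + 5*t + 4) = (t - 1)*(t + 1)*(t + 4)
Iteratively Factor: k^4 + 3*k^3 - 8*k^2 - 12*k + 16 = (k + 2)*(k^3 + k^2 - 10*k + 8) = (k - 1)*(k + 2)*(k^2 + 2*k - 8) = (k - 2)*(k - 1)*(k + 2)*(k + 4)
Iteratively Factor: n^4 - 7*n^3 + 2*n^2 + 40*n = (n - 4)*(n^3 - 3*n^2 - 10*n) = (n - 4)*(n + 2)*(n^2 - 5*n) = (n - 5)*(n - 4)*(n + 2)*(n)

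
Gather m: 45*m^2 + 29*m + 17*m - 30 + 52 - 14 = 45*m^2 + 46*m + 8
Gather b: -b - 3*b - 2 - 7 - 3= -4*b - 12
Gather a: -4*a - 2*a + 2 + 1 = 3 - 6*a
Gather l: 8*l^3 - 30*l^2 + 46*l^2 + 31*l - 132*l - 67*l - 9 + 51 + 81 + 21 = 8*l^3 + 16*l^2 - 168*l + 144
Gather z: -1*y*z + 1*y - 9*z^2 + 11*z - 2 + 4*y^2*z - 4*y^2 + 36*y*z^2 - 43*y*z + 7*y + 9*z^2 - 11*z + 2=-4*y^2 + 36*y*z^2 + 8*y + z*(4*y^2 - 44*y)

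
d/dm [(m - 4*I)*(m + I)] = 2*m - 3*I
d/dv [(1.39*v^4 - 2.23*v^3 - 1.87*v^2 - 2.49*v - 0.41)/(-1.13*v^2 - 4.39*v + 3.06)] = (-3.1414*v^5 - 15.7864*v^4 + 36.593*v^3 - 15.0758*v^2 - 12.371*v - 9.4193)/(1.2769*v^4 + 9.9214*v^3 + 12.3565*v^2 - 26.8668*v + 9.3636)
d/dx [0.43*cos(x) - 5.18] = -0.43*sin(x)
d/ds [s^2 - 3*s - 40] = 2*s - 3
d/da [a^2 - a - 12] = 2*a - 1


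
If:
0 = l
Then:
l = 0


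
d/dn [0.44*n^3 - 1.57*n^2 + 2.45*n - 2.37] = 1.32*n^2 - 3.14*n + 2.45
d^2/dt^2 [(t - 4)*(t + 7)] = 2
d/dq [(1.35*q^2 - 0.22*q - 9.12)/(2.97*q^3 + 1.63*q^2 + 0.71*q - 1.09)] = (-4.0095*q^4 + 1.3068*q^3 + 82.5763*q^2 + 26.7882*q + 6.715)/(8.8209*q^6 + 9.6822*q^5 + 6.8743*q^4 - 4.16*q^3 - 3.0493*q^2 - 1.5478*q + 1.1881)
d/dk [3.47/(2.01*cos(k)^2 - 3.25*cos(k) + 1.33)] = (13.9494*cos(k) - 11.2775)*sin(k)/(2.01*cos(k)^2 - 3.25*cos(k) + 1.33)^2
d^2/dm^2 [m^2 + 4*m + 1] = 2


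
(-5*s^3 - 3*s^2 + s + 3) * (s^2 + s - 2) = -5*s^5 - 8*s^4 + 8*s^3 + 10*s^2 + s - 6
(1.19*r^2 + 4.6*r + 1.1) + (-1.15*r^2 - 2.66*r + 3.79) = 0.04*r^2 + 1.94*r + 4.89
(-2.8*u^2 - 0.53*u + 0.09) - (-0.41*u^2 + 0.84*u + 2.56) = -2.39*u^2 - 1.37*u - 2.47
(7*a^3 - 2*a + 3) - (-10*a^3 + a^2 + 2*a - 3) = 17*a^3 - a^2 - 4*a + 6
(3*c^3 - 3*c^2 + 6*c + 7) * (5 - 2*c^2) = -6*c^5 + 6*c^4 + 3*c^3 - 29*c^2 + 30*c + 35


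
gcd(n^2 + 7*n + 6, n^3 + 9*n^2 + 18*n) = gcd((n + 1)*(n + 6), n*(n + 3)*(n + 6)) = n + 6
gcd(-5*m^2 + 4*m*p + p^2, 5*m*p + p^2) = 5*m + p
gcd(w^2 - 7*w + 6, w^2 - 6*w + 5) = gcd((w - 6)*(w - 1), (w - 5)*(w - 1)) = w - 1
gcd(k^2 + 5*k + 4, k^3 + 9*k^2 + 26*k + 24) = k + 4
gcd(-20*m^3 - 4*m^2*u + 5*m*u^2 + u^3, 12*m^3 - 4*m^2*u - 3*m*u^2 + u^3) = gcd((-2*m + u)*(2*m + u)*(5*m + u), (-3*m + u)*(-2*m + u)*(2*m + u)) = -4*m^2 + u^2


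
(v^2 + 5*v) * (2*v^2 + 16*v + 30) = 2*v^4 + 26*v^3 + 110*v^2 + 150*v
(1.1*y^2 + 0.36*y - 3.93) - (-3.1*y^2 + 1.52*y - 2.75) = 4.2*y^2 - 1.16*y - 1.18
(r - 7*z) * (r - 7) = r^2 - 7*r*z - 7*r + 49*z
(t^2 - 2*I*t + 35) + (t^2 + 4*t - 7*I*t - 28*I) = 2*t^2 + 4*t - 9*I*t + 35 - 28*I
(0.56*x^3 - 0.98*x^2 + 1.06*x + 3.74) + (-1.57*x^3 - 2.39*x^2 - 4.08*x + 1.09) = -1.01*x^3 - 3.37*x^2 - 3.02*x + 4.83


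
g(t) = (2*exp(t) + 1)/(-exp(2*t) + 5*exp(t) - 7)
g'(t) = (2*exp(t) + 1)*(2*exp(2*t) - 5*exp(t))/(-exp(2*t) + 5*exp(t) - 7)^2 + 2*exp(t)/(-exp(2*t) + 5*exp(t) - 7)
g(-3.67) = -0.15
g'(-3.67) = -0.01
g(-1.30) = -0.27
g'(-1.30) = -0.15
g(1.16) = -6.02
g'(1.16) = 16.41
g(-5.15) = -0.15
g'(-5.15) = -0.00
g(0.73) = -5.53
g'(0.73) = -14.95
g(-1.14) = -0.30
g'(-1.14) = -0.19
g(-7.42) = -0.14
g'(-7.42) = -0.00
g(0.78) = -6.30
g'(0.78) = -15.40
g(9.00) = 0.00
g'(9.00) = 0.00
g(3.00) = -0.13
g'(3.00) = 0.17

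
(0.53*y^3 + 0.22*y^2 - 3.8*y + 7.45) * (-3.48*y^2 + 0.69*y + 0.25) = -1.8444*y^5 - 0.3999*y^4 + 13.5083*y^3 - 28.493*y^2 + 4.1905*y + 1.8625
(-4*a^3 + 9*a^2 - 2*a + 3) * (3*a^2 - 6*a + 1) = -12*a^5 + 51*a^4 - 64*a^3 + 30*a^2 - 20*a + 3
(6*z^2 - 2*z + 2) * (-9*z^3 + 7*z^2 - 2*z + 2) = -54*z^5 + 60*z^4 - 44*z^3 + 30*z^2 - 8*z + 4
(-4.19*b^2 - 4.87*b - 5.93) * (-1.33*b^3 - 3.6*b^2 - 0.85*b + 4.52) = 5.5727*b^5 + 21.5611*b^4 + 28.9804*b^3 + 6.5487*b^2 - 16.9719*b - 26.8036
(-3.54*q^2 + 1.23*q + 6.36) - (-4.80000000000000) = -3.54*q^2 + 1.23*q + 11.16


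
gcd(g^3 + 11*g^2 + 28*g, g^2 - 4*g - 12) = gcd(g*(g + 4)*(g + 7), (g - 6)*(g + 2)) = 1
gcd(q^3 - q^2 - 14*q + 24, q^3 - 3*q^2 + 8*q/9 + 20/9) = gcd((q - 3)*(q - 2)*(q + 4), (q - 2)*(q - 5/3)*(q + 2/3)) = q - 2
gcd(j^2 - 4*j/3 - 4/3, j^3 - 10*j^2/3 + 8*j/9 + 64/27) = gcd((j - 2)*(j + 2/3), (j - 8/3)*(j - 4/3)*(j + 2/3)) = j + 2/3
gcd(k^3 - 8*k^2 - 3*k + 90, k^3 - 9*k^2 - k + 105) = k^2 - 2*k - 15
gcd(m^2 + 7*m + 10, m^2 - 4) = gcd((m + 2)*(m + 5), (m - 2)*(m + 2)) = m + 2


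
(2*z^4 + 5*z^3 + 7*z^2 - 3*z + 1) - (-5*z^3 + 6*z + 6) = 2*z^4 + 10*z^3 + 7*z^2 - 9*z - 5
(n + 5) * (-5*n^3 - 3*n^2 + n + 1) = -5*n^4 - 28*n^3 - 14*n^2 + 6*n + 5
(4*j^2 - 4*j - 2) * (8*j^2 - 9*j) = 32*j^4 - 68*j^3 + 20*j^2 + 18*j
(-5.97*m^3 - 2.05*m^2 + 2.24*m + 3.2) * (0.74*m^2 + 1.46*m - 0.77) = -4.4178*m^5 - 10.2332*m^4 + 3.2615*m^3 + 7.2169*m^2 + 2.9472*m - 2.464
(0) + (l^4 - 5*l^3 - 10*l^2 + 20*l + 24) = l^4 - 5*l^3 - 10*l^2 + 20*l + 24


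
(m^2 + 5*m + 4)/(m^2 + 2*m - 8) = (m + 1)/(m - 2)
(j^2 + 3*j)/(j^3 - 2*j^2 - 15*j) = 1/(j - 5)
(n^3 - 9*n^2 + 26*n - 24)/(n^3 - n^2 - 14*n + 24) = (n - 4)/(n + 4)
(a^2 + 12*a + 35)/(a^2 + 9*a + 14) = (a + 5)/(a + 2)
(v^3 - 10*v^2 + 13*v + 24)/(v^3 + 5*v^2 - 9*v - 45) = (v^2 - 7*v - 8)/(v^2 + 8*v + 15)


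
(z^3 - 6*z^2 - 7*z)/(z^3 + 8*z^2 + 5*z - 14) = z*(z^2 - 6*z - 7)/(z^3 + 8*z^2 + 5*z - 14)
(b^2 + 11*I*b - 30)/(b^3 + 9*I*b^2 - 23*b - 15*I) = (b + 6*I)/(b^2 + 4*I*b - 3)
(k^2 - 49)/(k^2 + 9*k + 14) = (k - 7)/(k + 2)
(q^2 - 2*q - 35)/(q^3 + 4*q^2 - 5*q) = (q - 7)/(q*(q - 1))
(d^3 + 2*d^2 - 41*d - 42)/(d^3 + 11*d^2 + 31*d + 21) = (d - 6)/(d + 3)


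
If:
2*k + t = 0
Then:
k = -t/2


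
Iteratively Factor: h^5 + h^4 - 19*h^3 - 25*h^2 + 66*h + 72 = (h - 4)*(h^4 + 5*h^3 + h^2 - 21*h - 18) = (h - 4)*(h - 2)*(h^3 + 7*h^2 + 15*h + 9) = (h - 4)*(h - 2)*(h + 1)*(h^2 + 6*h + 9) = (h - 4)*(h - 2)*(h + 1)*(h + 3)*(h + 3)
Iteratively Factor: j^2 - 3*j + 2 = (j - 2)*(j - 1)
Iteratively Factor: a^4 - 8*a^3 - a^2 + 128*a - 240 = (a + 4)*(a^3 - 12*a^2 + 47*a - 60) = (a - 3)*(a + 4)*(a^2 - 9*a + 20) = (a - 5)*(a - 3)*(a + 4)*(a - 4)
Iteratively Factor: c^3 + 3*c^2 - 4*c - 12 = (c + 3)*(c^2 - 4) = (c - 2)*(c + 3)*(c + 2)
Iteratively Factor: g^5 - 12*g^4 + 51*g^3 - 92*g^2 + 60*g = (g - 3)*(g^4 - 9*g^3 + 24*g^2 - 20*g) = g*(g - 3)*(g^3 - 9*g^2 + 24*g - 20) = g*(g - 3)*(g - 2)*(g^2 - 7*g + 10) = g*(g - 5)*(g - 3)*(g - 2)*(g - 2)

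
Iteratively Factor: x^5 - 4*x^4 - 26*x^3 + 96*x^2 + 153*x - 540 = (x - 5)*(x^4 + x^3 - 21*x^2 - 9*x + 108) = (x - 5)*(x + 3)*(x^3 - 2*x^2 - 15*x + 36) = (x - 5)*(x - 3)*(x + 3)*(x^2 + x - 12) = (x - 5)*(x - 3)^2*(x + 3)*(x + 4)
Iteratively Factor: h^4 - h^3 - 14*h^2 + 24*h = (h - 3)*(h^3 + 2*h^2 - 8*h) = (h - 3)*(h + 4)*(h^2 - 2*h) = h*(h - 3)*(h + 4)*(h - 2)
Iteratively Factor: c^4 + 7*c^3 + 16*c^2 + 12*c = (c + 3)*(c^3 + 4*c^2 + 4*c) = (c + 2)*(c + 3)*(c^2 + 2*c) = (c + 2)^2*(c + 3)*(c)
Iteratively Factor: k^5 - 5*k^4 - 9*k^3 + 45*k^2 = (k)*(k^4 - 5*k^3 - 9*k^2 + 45*k) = k^2*(k^3 - 5*k^2 - 9*k + 45) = k^2*(k + 3)*(k^2 - 8*k + 15) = k^2*(k - 5)*(k + 3)*(k - 3)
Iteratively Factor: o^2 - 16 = (o - 4)*(o + 4)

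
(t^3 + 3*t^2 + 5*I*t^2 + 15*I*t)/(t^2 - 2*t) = (t^2 + t*(3 + 5*I) + 15*I)/(t - 2)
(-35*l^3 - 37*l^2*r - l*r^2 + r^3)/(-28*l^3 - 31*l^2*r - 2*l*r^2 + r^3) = (5*l + r)/(4*l + r)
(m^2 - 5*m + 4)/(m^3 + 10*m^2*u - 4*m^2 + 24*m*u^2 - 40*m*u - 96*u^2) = (m - 1)/(m^2 + 10*m*u + 24*u^2)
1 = 1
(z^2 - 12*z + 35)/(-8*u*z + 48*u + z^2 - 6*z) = (-z^2 + 12*z - 35)/(8*u*z - 48*u - z^2 + 6*z)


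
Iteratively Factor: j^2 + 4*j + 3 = (j + 3)*(j + 1)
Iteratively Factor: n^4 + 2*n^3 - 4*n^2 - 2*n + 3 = (n + 3)*(n^3 - n^2 - n + 1) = (n - 1)*(n + 3)*(n^2 - 1) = (n - 1)^2*(n + 3)*(n + 1)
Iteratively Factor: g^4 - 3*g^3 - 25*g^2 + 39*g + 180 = (g - 4)*(g^3 + g^2 - 21*g - 45) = (g - 4)*(g + 3)*(g^2 - 2*g - 15) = (g - 4)*(g + 3)^2*(g - 5)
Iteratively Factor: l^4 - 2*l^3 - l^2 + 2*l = (l - 1)*(l^3 - l^2 - 2*l) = l*(l - 1)*(l^2 - l - 2) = l*(l - 1)*(l + 1)*(l - 2)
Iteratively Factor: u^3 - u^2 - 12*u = (u)*(u^2 - u - 12) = u*(u - 4)*(u + 3)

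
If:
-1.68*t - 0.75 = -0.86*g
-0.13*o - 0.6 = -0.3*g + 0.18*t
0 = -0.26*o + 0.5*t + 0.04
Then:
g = 5.36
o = 4.57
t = 2.30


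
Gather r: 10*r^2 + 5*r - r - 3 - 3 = 10*r^2 + 4*r - 6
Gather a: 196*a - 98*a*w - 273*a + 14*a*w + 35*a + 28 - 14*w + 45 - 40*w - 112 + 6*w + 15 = a*(-84*w - 42) - 48*w - 24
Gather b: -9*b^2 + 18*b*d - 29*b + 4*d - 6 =-9*b^2 + b*(18*d - 29) + 4*d - 6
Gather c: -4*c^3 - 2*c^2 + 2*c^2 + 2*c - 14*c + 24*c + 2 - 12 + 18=-4*c^3 + 12*c + 8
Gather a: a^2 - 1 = a^2 - 1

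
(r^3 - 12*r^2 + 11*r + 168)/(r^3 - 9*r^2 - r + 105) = (r - 8)/(r - 5)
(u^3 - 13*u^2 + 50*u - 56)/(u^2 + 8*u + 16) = (u^3 - 13*u^2 + 50*u - 56)/(u^2 + 8*u + 16)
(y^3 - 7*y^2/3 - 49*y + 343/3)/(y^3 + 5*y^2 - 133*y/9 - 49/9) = 3*(y - 7)/(3*y + 1)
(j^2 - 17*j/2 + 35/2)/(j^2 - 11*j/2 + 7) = (j - 5)/(j - 2)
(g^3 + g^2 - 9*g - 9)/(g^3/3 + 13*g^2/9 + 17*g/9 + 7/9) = 9*(g^2 - 9)/(3*g^2 + 10*g + 7)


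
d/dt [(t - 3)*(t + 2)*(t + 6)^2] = 4*t^3 + 33*t^2 + 36*t - 108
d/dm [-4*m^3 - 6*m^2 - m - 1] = -12*m^2 - 12*m - 1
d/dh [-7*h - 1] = -7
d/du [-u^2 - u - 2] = -2*u - 1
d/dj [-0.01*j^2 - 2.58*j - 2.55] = -0.02*j - 2.58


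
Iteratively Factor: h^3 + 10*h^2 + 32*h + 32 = (h + 2)*(h^2 + 8*h + 16) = (h + 2)*(h + 4)*(h + 4)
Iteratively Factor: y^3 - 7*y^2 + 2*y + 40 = (y - 5)*(y^2 - 2*y - 8) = (y - 5)*(y - 4)*(y + 2)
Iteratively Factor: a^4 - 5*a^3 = (a - 5)*(a^3) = a*(a - 5)*(a^2) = a^2*(a - 5)*(a)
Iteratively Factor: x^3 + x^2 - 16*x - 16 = (x + 1)*(x^2 - 16) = (x - 4)*(x + 1)*(x + 4)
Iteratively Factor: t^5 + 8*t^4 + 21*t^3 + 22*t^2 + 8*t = (t)*(t^4 + 8*t^3 + 21*t^2 + 22*t + 8) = t*(t + 1)*(t^3 + 7*t^2 + 14*t + 8) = t*(t + 1)^2*(t^2 + 6*t + 8) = t*(t + 1)^2*(t + 2)*(t + 4)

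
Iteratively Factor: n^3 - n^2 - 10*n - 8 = (n + 1)*(n^2 - 2*n - 8) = (n + 1)*(n + 2)*(n - 4)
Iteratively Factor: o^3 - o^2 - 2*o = (o + 1)*(o^2 - 2*o) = o*(o + 1)*(o - 2)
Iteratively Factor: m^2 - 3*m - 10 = (m - 5)*(m + 2)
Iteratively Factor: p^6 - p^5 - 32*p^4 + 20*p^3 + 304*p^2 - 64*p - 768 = (p + 3)*(p^5 - 4*p^4 - 20*p^3 + 80*p^2 + 64*p - 256) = (p - 2)*(p + 3)*(p^4 - 2*p^3 - 24*p^2 + 32*p + 128) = (p - 4)*(p - 2)*(p + 3)*(p^3 + 2*p^2 - 16*p - 32) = (p - 4)^2*(p - 2)*(p + 3)*(p^2 + 6*p + 8) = (p - 4)^2*(p - 2)*(p + 3)*(p + 4)*(p + 2)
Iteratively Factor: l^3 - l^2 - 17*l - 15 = (l + 1)*(l^2 - 2*l - 15) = (l + 1)*(l + 3)*(l - 5)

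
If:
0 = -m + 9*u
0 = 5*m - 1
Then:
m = 1/5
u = 1/45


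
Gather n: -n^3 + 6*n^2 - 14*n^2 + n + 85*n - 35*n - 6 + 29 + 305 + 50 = -n^3 - 8*n^2 + 51*n + 378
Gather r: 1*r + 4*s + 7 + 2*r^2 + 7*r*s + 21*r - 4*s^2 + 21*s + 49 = 2*r^2 + r*(7*s + 22) - 4*s^2 + 25*s + 56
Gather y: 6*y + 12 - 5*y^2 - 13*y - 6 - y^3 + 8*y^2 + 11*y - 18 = -y^3 + 3*y^2 + 4*y - 12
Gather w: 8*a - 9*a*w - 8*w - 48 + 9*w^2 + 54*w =8*a + 9*w^2 + w*(46 - 9*a) - 48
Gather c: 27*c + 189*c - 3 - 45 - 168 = 216*c - 216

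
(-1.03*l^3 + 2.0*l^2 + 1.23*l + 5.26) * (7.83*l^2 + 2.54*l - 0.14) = -8.0649*l^5 + 13.0438*l^4 + 14.8551*l^3 + 44.03*l^2 + 13.1882*l - 0.7364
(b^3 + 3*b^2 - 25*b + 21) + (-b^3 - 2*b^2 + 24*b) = b^2 - b + 21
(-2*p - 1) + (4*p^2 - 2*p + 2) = 4*p^2 - 4*p + 1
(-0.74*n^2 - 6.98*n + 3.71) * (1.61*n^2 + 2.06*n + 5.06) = -1.1914*n^4 - 12.7622*n^3 - 12.1501*n^2 - 27.6762*n + 18.7726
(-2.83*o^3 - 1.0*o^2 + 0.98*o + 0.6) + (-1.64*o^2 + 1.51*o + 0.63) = -2.83*o^3 - 2.64*o^2 + 2.49*o + 1.23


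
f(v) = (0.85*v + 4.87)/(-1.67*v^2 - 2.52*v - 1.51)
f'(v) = (0.85*v + 4.87)*(3.34*v + 2.52)/(-1.67*v^2 - 2.52*v - 1.51)^2 + 0.85/(-1.67*v^2 - 2.52*v - 1.51) = (1.4195*v^2 + 16.2658*v + 10.9889)/(2.7889*v^4 + 8.4168*v^3 + 11.3938*v^2 + 7.6104*v + 2.2801)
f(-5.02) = -0.02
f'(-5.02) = -0.04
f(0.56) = -1.55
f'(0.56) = 1.73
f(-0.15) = -4.05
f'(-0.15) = 6.27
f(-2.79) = -0.33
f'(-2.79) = -0.42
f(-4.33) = -0.05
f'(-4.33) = -0.07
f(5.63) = -0.14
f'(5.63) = 0.03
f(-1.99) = -1.02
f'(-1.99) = -1.63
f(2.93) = -0.32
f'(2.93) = 0.13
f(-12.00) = 0.03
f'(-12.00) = 0.00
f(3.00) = -0.31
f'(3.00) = 0.12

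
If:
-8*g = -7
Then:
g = 7/8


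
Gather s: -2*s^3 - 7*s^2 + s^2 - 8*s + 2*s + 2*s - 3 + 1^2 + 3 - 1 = -2*s^3 - 6*s^2 - 4*s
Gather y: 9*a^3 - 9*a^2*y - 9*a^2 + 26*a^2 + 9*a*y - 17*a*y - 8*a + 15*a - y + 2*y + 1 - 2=9*a^3 + 17*a^2 + 7*a + y*(-9*a^2 - 8*a + 1) - 1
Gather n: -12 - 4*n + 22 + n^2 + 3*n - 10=n^2 - n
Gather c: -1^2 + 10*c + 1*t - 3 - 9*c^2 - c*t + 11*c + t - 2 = -9*c^2 + c*(21 - t) + 2*t - 6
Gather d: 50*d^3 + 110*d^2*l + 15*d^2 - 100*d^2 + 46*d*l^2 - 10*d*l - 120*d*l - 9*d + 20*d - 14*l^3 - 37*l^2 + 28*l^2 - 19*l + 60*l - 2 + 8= 50*d^3 + d^2*(110*l - 85) + d*(46*l^2 - 130*l + 11) - 14*l^3 - 9*l^2 + 41*l + 6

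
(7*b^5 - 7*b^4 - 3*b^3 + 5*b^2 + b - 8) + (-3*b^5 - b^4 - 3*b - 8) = 4*b^5 - 8*b^4 - 3*b^3 + 5*b^2 - 2*b - 16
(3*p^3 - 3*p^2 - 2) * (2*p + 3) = 6*p^4 + 3*p^3 - 9*p^2 - 4*p - 6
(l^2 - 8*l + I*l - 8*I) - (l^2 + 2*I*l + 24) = -8*l - I*l - 24 - 8*I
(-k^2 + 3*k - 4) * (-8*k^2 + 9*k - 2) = 8*k^4 - 33*k^3 + 61*k^2 - 42*k + 8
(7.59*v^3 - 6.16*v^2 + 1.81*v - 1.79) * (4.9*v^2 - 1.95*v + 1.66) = 37.191*v^5 - 44.9845*v^4 + 33.4804*v^3 - 22.5261*v^2 + 6.4951*v - 2.9714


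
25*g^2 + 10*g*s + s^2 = (5*g + s)^2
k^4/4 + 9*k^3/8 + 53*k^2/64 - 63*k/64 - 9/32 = (k/4 + 1/2)*(k - 3/4)*(k + 1/4)*(k + 3)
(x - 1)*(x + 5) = x^2 + 4*x - 5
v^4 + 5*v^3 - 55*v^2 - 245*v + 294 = (v - 7)*(v - 1)*(v + 6)*(v + 7)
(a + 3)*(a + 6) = a^2 + 9*a + 18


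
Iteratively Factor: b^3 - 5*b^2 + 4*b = (b)*(b^2 - 5*b + 4) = b*(b - 1)*(b - 4)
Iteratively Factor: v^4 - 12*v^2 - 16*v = (v)*(v^3 - 12*v - 16) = v*(v + 2)*(v^2 - 2*v - 8) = v*(v + 2)^2*(v - 4)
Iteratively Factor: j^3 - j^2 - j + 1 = (j - 1)*(j^2 - 1) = (j - 1)*(j + 1)*(j - 1)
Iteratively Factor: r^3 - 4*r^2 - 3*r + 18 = (r + 2)*(r^2 - 6*r + 9) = (r - 3)*(r + 2)*(r - 3)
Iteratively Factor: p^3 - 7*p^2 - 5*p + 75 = (p + 3)*(p^2 - 10*p + 25) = (p - 5)*(p + 3)*(p - 5)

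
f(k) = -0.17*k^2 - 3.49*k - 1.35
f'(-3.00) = -2.47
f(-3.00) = 7.59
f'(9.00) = -6.55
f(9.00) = -46.53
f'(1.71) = -4.07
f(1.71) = -7.81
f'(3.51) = -4.68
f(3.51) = -15.69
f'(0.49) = -3.66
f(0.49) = -3.10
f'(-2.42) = -2.67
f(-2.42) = 6.10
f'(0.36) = -3.61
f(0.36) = -2.63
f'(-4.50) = -1.96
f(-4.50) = 10.91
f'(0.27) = -3.58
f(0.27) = -2.30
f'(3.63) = -4.72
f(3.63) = -16.26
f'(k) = -0.34*k - 3.49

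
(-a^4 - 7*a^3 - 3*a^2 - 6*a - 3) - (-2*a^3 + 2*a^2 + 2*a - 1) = -a^4 - 5*a^3 - 5*a^2 - 8*a - 2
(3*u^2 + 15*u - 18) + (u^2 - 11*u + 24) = 4*u^2 + 4*u + 6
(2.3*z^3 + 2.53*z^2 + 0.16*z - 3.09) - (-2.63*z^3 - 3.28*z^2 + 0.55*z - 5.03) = 4.93*z^3 + 5.81*z^2 - 0.39*z + 1.94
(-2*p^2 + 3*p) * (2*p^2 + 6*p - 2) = -4*p^4 - 6*p^3 + 22*p^2 - 6*p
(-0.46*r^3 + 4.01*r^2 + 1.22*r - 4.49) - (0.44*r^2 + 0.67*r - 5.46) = -0.46*r^3 + 3.57*r^2 + 0.55*r + 0.97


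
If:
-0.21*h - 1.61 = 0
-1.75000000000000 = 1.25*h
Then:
No Solution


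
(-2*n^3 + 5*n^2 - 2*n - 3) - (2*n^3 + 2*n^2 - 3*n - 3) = -4*n^3 + 3*n^2 + n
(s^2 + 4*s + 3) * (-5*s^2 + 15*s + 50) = -5*s^4 - 5*s^3 + 95*s^2 + 245*s + 150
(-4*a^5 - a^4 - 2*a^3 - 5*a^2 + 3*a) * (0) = 0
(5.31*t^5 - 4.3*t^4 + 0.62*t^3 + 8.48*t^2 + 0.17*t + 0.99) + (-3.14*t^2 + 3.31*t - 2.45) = 5.31*t^5 - 4.3*t^4 + 0.62*t^3 + 5.34*t^2 + 3.48*t - 1.46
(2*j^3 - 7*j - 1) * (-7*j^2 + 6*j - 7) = -14*j^5 + 12*j^4 + 35*j^3 - 35*j^2 + 43*j + 7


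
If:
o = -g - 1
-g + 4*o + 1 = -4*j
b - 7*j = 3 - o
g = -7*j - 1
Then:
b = 3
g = -25/39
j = -2/39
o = -14/39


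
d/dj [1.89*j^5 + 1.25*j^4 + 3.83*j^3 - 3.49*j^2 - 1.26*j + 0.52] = 9.45*j^4 + 5.0*j^3 + 11.49*j^2 - 6.98*j - 1.26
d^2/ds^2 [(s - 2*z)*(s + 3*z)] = 2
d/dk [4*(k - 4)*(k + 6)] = 8*k + 8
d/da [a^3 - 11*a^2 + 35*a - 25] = 3*a^2 - 22*a + 35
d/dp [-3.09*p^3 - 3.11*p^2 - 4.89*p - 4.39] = -9.27*p^2 - 6.22*p - 4.89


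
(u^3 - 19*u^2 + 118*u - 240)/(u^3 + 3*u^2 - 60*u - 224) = (u^2 - 11*u + 30)/(u^2 + 11*u + 28)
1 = 1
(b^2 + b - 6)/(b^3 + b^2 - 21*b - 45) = (b - 2)/(b^2 - 2*b - 15)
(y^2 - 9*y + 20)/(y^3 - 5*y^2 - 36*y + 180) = (y - 4)/(y^2 - 36)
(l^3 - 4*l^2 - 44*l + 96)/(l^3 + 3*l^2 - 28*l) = (l^3 - 4*l^2 - 44*l + 96)/(l*(l^2 + 3*l - 28))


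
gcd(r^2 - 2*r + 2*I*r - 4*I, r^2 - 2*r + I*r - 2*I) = r - 2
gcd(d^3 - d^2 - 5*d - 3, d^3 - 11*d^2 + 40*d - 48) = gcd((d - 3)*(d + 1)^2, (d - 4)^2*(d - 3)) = d - 3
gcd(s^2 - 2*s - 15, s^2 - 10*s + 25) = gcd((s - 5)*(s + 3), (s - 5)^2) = s - 5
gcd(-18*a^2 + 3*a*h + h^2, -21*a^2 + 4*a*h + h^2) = 3*a - h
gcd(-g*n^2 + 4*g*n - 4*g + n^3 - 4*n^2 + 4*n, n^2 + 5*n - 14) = n - 2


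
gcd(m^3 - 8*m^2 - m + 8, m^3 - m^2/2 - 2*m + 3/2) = m - 1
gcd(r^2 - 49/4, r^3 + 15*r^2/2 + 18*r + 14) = r + 7/2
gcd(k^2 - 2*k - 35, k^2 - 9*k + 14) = k - 7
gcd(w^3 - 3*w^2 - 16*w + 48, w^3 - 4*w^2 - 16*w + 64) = w^2 - 16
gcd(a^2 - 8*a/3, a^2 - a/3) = a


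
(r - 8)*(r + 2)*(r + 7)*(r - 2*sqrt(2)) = r^4 - 2*sqrt(2)*r^3 + r^3 - 58*r^2 - 2*sqrt(2)*r^2 - 112*r + 116*sqrt(2)*r + 224*sqrt(2)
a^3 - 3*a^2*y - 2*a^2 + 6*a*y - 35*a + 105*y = (a - 7)*(a + 5)*(a - 3*y)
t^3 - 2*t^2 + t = t*(t - 1)^2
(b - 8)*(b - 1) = b^2 - 9*b + 8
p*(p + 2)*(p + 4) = p^3 + 6*p^2 + 8*p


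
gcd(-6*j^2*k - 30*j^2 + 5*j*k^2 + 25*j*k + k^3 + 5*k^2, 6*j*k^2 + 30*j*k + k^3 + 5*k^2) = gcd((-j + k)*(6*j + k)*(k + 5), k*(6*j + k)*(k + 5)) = 6*j*k + 30*j + k^2 + 5*k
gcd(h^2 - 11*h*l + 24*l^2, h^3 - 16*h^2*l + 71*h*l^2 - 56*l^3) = h - 8*l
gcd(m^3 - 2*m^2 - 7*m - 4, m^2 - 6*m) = 1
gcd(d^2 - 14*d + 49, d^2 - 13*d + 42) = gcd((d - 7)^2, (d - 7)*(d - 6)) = d - 7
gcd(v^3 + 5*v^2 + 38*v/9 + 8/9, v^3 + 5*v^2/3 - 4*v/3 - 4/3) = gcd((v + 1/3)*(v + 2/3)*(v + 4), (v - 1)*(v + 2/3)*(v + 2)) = v + 2/3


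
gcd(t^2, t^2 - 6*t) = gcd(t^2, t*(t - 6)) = t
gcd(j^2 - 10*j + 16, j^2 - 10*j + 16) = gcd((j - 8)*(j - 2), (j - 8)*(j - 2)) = j^2 - 10*j + 16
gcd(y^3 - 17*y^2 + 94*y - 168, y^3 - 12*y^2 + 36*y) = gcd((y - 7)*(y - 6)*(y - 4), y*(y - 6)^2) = y - 6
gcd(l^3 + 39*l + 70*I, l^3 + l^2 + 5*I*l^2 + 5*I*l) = l + 5*I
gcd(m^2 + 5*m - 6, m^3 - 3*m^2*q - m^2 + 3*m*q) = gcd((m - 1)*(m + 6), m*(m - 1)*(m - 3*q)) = m - 1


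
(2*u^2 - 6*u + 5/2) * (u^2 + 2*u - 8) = 2*u^4 - 2*u^3 - 51*u^2/2 + 53*u - 20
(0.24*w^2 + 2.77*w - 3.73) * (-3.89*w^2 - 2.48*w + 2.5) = -0.9336*w^4 - 11.3705*w^3 + 8.2401*w^2 + 16.1754*w - 9.325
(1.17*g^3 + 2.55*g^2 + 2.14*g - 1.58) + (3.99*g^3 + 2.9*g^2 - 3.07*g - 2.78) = 5.16*g^3 + 5.45*g^2 - 0.93*g - 4.36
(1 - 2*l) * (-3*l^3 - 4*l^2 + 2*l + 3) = 6*l^4 + 5*l^3 - 8*l^2 - 4*l + 3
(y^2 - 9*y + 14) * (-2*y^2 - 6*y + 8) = -2*y^4 + 12*y^3 + 34*y^2 - 156*y + 112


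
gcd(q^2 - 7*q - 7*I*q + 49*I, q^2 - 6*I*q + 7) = q - 7*I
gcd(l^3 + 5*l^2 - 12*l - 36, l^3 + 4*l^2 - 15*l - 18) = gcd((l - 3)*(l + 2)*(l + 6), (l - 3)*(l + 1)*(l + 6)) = l^2 + 3*l - 18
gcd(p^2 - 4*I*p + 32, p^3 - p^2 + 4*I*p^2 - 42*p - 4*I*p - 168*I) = p + 4*I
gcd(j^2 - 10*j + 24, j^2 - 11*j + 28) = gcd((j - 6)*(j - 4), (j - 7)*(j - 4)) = j - 4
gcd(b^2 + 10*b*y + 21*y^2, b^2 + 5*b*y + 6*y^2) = b + 3*y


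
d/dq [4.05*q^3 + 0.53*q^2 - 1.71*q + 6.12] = 12.15*q^2 + 1.06*q - 1.71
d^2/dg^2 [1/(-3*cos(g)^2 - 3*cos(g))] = (4*(1 - cos(2*g))^2 - 15*cos(g) + 6*cos(2*g) + 3*cos(3*g) - 18)/(12*(cos(g) + 1)^3*cos(g)^3)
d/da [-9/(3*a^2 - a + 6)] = 9*(6*a - 1)/(3*a^2 - a + 6)^2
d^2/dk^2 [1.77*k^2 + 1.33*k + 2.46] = 3.54000000000000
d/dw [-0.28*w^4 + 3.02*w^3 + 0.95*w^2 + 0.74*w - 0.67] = -1.12*w^3 + 9.06*w^2 + 1.9*w + 0.74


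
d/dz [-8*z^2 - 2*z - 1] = -16*z - 2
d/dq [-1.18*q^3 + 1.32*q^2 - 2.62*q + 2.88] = -3.54*q^2 + 2.64*q - 2.62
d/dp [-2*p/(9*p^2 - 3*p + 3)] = 2*(3*p^2 - 1)/(3*(9*p^4 - 6*p^3 + 7*p^2 - 2*p + 1))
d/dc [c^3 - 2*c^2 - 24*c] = 3*c^2 - 4*c - 24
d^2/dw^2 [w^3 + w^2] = 6*w + 2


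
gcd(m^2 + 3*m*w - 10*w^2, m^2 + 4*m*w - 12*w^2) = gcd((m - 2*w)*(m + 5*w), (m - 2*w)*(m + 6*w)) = -m + 2*w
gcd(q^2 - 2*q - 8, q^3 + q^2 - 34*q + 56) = q - 4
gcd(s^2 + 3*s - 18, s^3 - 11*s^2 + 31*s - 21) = s - 3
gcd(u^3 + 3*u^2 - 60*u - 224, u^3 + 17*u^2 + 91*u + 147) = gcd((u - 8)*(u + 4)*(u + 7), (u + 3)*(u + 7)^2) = u + 7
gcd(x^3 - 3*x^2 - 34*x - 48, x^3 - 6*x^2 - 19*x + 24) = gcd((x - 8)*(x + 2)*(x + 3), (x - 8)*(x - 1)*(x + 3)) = x^2 - 5*x - 24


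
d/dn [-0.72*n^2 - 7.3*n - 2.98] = -1.44*n - 7.3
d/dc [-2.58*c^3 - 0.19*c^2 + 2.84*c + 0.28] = -7.74*c^2 - 0.38*c + 2.84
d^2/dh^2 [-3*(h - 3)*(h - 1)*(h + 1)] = 18 - 18*h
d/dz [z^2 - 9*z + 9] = 2*z - 9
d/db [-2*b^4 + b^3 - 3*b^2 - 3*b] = -8*b^3 + 3*b^2 - 6*b - 3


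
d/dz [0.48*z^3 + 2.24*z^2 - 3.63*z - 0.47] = 1.44*z^2 + 4.48*z - 3.63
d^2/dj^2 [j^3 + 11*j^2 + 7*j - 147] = 6*j + 22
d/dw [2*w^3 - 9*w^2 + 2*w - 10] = 6*w^2 - 18*w + 2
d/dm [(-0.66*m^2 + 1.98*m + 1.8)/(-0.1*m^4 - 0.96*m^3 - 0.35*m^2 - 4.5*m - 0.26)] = (-0.132*m^5 - 0.0395999999999999*m^4 + 4.5216*m^3 + 8.847*m^2 + 1.6032*m + 7.5852)/(0.01*m^8 + 0.192*m^7 + 0.9916*m^6 + 1.572*m^5 + 8.8145*m^4 + 3.6492*m^3 + 20.432*m^2 + 2.34*m + 0.0676)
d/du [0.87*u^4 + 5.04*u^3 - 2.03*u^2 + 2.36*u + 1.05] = 3.48*u^3 + 15.12*u^2 - 4.06*u + 2.36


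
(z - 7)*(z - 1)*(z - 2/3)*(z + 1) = z^4 - 23*z^3/3 + 11*z^2/3 + 23*z/3 - 14/3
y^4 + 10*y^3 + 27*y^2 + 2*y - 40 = (y - 1)*(y + 2)*(y + 4)*(y + 5)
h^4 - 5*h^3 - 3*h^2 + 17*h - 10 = (h - 5)*(h - 1)^2*(h + 2)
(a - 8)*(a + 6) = a^2 - 2*a - 48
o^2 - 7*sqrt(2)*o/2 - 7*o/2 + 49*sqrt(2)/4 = (o - 7/2)*(o - 7*sqrt(2)/2)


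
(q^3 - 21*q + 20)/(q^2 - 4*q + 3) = (q^2 + q - 20)/(q - 3)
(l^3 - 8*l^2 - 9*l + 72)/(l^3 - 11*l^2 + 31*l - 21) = (l^2 - 5*l - 24)/(l^2 - 8*l + 7)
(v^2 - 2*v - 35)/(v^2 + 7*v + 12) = (v^2 - 2*v - 35)/(v^2 + 7*v + 12)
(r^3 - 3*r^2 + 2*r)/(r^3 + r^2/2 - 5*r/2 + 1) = 2*r*(r - 2)/(2*r^2 + 3*r - 2)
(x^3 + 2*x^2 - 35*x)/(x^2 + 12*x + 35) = x*(x - 5)/(x + 5)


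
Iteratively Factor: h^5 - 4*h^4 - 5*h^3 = (h + 1)*(h^4 - 5*h^3) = (h - 5)*(h + 1)*(h^3) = h*(h - 5)*(h + 1)*(h^2) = h^2*(h - 5)*(h + 1)*(h)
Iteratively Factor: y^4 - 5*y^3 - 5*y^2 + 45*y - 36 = (y + 3)*(y^3 - 8*y^2 + 19*y - 12) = (y - 3)*(y + 3)*(y^2 - 5*y + 4) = (y - 4)*(y - 3)*(y + 3)*(y - 1)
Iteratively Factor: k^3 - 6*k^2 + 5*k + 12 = (k - 4)*(k^2 - 2*k - 3) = (k - 4)*(k - 3)*(k + 1)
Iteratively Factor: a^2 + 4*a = (a)*(a + 4)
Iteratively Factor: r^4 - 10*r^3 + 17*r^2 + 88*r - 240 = (r + 3)*(r^3 - 13*r^2 + 56*r - 80) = (r - 4)*(r + 3)*(r^2 - 9*r + 20) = (r - 5)*(r - 4)*(r + 3)*(r - 4)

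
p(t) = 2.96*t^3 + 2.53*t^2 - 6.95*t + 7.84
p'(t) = 8.88*t^2 + 5.06*t - 6.95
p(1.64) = 16.30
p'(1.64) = 25.23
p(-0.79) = 13.45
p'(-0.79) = -5.41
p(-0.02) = 7.98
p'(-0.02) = -7.05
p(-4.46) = -173.44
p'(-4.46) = 147.12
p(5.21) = 458.91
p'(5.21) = 260.45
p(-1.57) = 13.53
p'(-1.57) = 6.99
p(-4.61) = -196.35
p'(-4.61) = 158.44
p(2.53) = 54.39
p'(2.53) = 62.69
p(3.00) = 89.68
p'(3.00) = 88.15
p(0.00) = 7.84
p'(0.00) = -6.95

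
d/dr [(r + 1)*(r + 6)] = 2*r + 7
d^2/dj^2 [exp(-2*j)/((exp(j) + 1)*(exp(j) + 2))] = (16*exp(4*j) + 69*exp(3*j) + 105*exp(2*j) + 66*exp(j) + 16)*exp(-2*j)/(exp(6*j) + 9*exp(5*j) + 33*exp(4*j) + 63*exp(3*j) + 66*exp(2*j) + 36*exp(j) + 8)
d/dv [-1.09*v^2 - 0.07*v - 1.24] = -2.18*v - 0.07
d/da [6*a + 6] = 6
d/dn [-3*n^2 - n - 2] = -6*n - 1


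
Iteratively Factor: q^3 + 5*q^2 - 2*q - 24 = (q - 2)*(q^2 + 7*q + 12) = (q - 2)*(q + 4)*(q + 3)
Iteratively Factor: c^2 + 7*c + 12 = (c + 4)*(c + 3)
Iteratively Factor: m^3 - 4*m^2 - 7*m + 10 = (m - 5)*(m^2 + m - 2) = (m - 5)*(m - 1)*(m + 2)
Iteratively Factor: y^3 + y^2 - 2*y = (y + 2)*(y^2 - y) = y*(y + 2)*(y - 1)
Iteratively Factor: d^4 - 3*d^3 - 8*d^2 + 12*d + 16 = (d - 2)*(d^3 - d^2 - 10*d - 8) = (d - 4)*(d - 2)*(d^2 + 3*d + 2) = (d - 4)*(d - 2)*(d + 2)*(d + 1)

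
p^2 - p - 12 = (p - 4)*(p + 3)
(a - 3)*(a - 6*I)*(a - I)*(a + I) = a^4 - 3*a^3 - 6*I*a^3 + a^2 + 18*I*a^2 - 3*a - 6*I*a + 18*I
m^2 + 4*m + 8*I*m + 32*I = (m + 4)*(m + 8*I)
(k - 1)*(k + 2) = k^2 + k - 2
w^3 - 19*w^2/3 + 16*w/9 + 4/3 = (w - 6)*(w - 2/3)*(w + 1/3)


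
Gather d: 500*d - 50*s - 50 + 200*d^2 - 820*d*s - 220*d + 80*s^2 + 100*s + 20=200*d^2 + d*(280 - 820*s) + 80*s^2 + 50*s - 30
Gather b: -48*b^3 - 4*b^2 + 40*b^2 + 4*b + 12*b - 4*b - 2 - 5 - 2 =-48*b^3 + 36*b^2 + 12*b - 9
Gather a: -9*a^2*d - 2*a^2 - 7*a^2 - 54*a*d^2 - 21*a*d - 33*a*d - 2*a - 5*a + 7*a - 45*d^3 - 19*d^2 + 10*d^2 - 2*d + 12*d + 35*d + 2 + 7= a^2*(-9*d - 9) + a*(-54*d^2 - 54*d) - 45*d^3 - 9*d^2 + 45*d + 9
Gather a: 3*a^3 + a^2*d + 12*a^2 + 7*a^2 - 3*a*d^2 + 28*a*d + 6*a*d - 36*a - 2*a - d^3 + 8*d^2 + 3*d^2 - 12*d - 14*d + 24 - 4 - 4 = 3*a^3 + a^2*(d + 19) + a*(-3*d^2 + 34*d - 38) - d^3 + 11*d^2 - 26*d + 16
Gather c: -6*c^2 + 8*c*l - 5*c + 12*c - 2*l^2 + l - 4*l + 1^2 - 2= -6*c^2 + c*(8*l + 7) - 2*l^2 - 3*l - 1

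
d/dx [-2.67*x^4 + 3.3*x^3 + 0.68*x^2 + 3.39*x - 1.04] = -10.68*x^3 + 9.9*x^2 + 1.36*x + 3.39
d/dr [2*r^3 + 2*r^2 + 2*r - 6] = 6*r^2 + 4*r + 2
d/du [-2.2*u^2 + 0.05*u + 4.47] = 0.05 - 4.4*u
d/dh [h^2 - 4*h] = 2*h - 4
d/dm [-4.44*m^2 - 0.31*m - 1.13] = -8.88*m - 0.31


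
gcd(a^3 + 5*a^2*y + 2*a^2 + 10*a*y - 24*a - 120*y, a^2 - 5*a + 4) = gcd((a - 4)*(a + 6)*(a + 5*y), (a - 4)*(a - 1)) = a - 4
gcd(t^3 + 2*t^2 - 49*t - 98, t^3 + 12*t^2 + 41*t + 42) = t^2 + 9*t + 14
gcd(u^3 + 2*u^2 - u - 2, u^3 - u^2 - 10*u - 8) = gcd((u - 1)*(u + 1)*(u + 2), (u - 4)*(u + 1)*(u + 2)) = u^2 + 3*u + 2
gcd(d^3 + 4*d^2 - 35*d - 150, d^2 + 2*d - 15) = d + 5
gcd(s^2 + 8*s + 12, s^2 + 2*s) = s + 2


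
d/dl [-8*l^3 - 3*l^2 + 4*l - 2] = -24*l^2 - 6*l + 4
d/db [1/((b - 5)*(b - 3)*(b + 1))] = (-(b - 5)*(b - 3) - (b - 5)*(b + 1) - (b - 3)*(b + 1))/((b - 5)^2*(b - 3)^2*(b + 1)^2)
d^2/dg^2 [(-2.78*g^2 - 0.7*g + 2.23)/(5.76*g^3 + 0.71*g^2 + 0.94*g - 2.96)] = (-184.467456*g^6 - 139.34592*g^5 + 960.968448*g^4 - 507.06834*g^3 - 99.081798*g^2 + 228.22674*g - 39.295864)/(191.102976*g^9 + 70.668288*g^8 + 102.27168*g^7 - 271.193833*g^6 - 55.941126*g^5 - 98.754084*g^4 + 140.378008*g^3 + 10.81584*g^2 + 24.707712*g - 25.934336)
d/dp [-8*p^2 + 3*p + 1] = 3 - 16*p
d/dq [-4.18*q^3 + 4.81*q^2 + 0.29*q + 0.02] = -12.54*q^2 + 9.62*q + 0.29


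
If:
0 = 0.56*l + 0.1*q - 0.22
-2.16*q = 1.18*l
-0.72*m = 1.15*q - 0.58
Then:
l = 0.44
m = 1.19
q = -0.24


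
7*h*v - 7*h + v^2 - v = (7*h + v)*(v - 1)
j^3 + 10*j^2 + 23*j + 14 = (j + 1)*(j + 2)*(j + 7)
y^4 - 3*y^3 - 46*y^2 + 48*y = y*(y - 8)*(y - 1)*(y + 6)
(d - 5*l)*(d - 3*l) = d^2 - 8*d*l + 15*l^2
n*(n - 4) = n^2 - 4*n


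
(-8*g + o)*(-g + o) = 8*g^2 - 9*g*o + o^2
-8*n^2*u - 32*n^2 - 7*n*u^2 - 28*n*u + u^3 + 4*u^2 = (-8*n + u)*(n + u)*(u + 4)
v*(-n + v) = -n*v + v^2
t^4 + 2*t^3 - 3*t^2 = t^2*(t - 1)*(t + 3)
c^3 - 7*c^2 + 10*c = c*(c - 5)*(c - 2)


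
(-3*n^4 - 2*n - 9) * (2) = -6*n^4 - 4*n - 18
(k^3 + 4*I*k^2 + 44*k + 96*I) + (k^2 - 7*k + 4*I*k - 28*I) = k^3 + k^2 + 4*I*k^2 + 37*k + 4*I*k + 68*I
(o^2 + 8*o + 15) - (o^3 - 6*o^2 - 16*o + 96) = -o^3 + 7*o^2 + 24*o - 81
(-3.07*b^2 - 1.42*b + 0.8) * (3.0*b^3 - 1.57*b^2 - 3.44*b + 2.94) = -9.21*b^5 + 0.5599*b^4 + 15.1902*b^3 - 5.397*b^2 - 6.9268*b + 2.352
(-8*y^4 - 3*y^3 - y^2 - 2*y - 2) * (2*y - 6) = -16*y^5 + 42*y^4 + 16*y^3 + 2*y^2 + 8*y + 12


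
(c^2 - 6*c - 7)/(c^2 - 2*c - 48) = (-c^2 + 6*c + 7)/(-c^2 + 2*c + 48)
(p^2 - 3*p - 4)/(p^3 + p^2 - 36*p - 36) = (p - 4)/(p^2 - 36)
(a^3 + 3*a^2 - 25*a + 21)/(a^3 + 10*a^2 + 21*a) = (a^2 - 4*a + 3)/(a*(a + 3))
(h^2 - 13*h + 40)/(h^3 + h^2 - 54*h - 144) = (h - 5)/(h^2 + 9*h + 18)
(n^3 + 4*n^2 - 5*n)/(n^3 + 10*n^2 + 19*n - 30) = n/(n + 6)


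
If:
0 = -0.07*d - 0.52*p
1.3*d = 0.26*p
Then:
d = 0.00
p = 0.00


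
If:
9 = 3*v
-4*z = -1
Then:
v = 3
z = 1/4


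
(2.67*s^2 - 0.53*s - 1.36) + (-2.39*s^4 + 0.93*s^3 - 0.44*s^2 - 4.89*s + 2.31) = -2.39*s^4 + 0.93*s^3 + 2.23*s^2 - 5.42*s + 0.95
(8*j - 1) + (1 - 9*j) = -j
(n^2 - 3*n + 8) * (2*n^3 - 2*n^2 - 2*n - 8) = 2*n^5 - 8*n^4 + 20*n^3 - 18*n^2 + 8*n - 64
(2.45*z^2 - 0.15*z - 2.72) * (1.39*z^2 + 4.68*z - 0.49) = 3.4055*z^4 + 11.2575*z^3 - 5.6833*z^2 - 12.6561*z + 1.3328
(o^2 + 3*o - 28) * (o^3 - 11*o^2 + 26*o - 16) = o^5 - 8*o^4 - 35*o^3 + 370*o^2 - 776*o + 448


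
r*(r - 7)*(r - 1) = r^3 - 8*r^2 + 7*r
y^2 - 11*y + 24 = (y - 8)*(y - 3)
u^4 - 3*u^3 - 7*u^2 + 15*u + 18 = (u - 3)^2*(u + 1)*(u + 2)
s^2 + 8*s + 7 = (s + 1)*(s + 7)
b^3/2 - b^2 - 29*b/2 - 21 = (b/2 + 1)*(b - 7)*(b + 3)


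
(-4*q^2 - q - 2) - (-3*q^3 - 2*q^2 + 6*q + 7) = 3*q^3 - 2*q^2 - 7*q - 9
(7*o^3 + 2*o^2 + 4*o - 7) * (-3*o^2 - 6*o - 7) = -21*o^5 - 48*o^4 - 73*o^3 - 17*o^2 + 14*o + 49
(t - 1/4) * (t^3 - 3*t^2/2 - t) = t^4 - 7*t^3/4 - 5*t^2/8 + t/4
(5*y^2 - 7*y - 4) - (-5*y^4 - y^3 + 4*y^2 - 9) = 5*y^4 + y^3 + y^2 - 7*y + 5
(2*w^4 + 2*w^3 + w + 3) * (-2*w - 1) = -4*w^5 - 6*w^4 - 2*w^3 - 2*w^2 - 7*w - 3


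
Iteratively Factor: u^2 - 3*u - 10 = (u + 2)*(u - 5)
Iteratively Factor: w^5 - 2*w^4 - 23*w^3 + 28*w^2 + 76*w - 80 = (w - 1)*(w^4 - w^3 - 24*w^2 + 4*w + 80) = (w - 5)*(w - 1)*(w^3 + 4*w^2 - 4*w - 16) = (w - 5)*(w - 1)*(w + 4)*(w^2 - 4) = (w - 5)*(w - 1)*(w + 2)*(w + 4)*(w - 2)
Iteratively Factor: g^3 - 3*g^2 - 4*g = (g + 1)*(g^2 - 4*g) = (g - 4)*(g + 1)*(g)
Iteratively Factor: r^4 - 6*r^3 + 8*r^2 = (r)*(r^3 - 6*r^2 + 8*r) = r^2*(r^2 - 6*r + 8) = r^2*(r - 4)*(r - 2)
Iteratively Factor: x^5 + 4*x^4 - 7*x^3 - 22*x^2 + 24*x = (x - 1)*(x^4 + 5*x^3 - 2*x^2 - 24*x) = x*(x - 1)*(x^3 + 5*x^2 - 2*x - 24) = x*(x - 1)*(x + 3)*(x^2 + 2*x - 8) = x*(x - 1)*(x + 3)*(x + 4)*(x - 2)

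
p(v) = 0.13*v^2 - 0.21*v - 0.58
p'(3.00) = 0.57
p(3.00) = -0.04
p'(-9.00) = -2.55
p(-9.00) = 11.84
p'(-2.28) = -0.80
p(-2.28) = 0.57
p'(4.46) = 0.95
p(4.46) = 1.07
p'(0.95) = 0.04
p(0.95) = -0.66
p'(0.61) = -0.05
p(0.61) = -0.66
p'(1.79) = 0.26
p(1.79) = -0.54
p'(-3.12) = -1.02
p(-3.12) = 1.34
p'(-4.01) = -1.25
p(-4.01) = 2.35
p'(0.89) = 0.02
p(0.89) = -0.66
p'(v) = 0.26*v - 0.21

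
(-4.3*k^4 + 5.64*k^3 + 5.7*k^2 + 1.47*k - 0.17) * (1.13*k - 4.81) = -4.859*k^5 + 27.0562*k^4 - 20.6874*k^3 - 25.7559*k^2 - 7.2628*k + 0.8177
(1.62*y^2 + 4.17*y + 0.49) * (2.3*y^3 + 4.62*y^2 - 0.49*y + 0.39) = 3.726*y^5 + 17.0754*y^4 + 19.5986*y^3 + 0.8523*y^2 + 1.3862*y + 0.1911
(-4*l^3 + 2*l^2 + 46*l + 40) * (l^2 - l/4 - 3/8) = -4*l^5 + 3*l^4 + 47*l^3 + 111*l^2/4 - 109*l/4 - 15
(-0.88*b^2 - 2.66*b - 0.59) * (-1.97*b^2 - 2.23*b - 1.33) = 1.7336*b^4 + 7.2026*b^3 + 8.2645*b^2 + 4.8535*b + 0.7847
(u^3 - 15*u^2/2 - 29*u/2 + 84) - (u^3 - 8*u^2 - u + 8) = u^2/2 - 27*u/2 + 76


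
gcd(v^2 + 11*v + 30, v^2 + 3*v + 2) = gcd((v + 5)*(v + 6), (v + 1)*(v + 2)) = 1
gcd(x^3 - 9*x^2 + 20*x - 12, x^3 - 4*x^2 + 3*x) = x - 1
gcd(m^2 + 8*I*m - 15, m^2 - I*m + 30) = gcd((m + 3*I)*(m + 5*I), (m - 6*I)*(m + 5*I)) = m + 5*I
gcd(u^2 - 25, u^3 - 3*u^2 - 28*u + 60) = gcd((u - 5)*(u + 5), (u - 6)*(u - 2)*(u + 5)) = u + 5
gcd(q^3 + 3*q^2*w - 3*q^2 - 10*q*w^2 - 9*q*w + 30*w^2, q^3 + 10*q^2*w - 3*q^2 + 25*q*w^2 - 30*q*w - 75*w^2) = q^2 + 5*q*w - 3*q - 15*w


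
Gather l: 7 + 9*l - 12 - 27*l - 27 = -18*l - 32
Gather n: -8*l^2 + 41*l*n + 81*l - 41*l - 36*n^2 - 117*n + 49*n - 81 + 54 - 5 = -8*l^2 + 40*l - 36*n^2 + n*(41*l - 68) - 32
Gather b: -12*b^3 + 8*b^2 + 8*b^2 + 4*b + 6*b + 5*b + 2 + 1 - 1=-12*b^3 + 16*b^2 + 15*b + 2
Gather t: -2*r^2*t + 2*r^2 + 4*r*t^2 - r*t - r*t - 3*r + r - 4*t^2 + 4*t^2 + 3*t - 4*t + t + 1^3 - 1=2*r^2 + 4*r*t^2 - 2*r + t*(-2*r^2 - 2*r)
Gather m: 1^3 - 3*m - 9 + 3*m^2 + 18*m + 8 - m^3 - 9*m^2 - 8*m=-m^3 - 6*m^2 + 7*m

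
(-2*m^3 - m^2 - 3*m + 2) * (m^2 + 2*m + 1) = -2*m^5 - 5*m^4 - 7*m^3 - 5*m^2 + m + 2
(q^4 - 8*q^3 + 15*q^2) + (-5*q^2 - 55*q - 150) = q^4 - 8*q^3 + 10*q^2 - 55*q - 150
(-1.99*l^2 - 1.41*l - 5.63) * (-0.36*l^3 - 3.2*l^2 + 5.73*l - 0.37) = 0.7164*l^5 + 6.8756*l^4 - 4.8639*l^3 + 10.673*l^2 - 31.7382*l + 2.0831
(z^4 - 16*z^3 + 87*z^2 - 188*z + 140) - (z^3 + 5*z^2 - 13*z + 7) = z^4 - 17*z^3 + 82*z^2 - 175*z + 133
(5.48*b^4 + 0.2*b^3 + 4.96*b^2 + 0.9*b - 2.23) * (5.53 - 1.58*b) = -8.6584*b^5 + 29.9884*b^4 - 6.7308*b^3 + 26.0068*b^2 + 8.5004*b - 12.3319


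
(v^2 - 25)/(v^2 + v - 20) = (v - 5)/(v - 4)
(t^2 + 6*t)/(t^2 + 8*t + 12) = t/(t + 2)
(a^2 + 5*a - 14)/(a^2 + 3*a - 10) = (a + 7)/(a + 5)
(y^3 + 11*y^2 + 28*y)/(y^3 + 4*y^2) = (y + 7)/y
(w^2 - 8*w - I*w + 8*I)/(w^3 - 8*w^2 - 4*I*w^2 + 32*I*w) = (w - I)/(w*(w - 4*I))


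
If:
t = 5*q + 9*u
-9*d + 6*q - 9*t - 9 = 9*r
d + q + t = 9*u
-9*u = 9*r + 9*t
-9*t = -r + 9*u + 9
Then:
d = -981/925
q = 327/1850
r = 9/10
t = -267/370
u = -33/185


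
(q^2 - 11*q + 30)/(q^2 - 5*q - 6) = (q - 5)/(q + 1)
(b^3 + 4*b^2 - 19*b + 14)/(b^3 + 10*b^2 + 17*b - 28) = (b - 2)/(b + 4)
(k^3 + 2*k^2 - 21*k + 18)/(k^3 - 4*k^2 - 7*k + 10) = (k^2 + 3*k - 18)/(k^2 - 3*k - 10)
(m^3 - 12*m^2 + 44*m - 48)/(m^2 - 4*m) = m - 8 + 12/m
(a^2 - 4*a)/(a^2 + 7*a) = (a - 4)/(a + 7)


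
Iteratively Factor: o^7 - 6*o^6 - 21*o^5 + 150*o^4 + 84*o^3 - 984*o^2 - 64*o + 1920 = (o - 3)*(o^6 - 3*o^5 - 30*o^4 + 60*o^3 + 264*o^2 - 192*o - 640) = (o - 4)*(o - 3)*(o^5 + o^4 - 26*o^3 - 44*o^2 + 88*o + 160) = (o - 4)*(o - 3)*(o + 2)*(o^4 - o^3 - 24*o^2 + 4*o + 80) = (o - 4)*(o - 3)*(o - 2)*(o + 2)*(o^3 + o^2 - 22*o - 40) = (o - 5)*(o - 4)*(o - 3)*(o - 2)*(o + 2)*(o^2 + 6*o + 8) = (o - 5)*(o - 4)*(o - 3)*(o - 2)*(o + 2)*(o + 4)*(o + 2)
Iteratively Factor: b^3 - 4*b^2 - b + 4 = (b - 1)*(b^2 - 3*b - 4) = (b - 4)*(b - 1)*(b + 1)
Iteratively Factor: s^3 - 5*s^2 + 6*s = (s)*(s^2 - 5*s + 6) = s*(s - 2)*(s - 3)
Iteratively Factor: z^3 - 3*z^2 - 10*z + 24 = (z + 3)*(z^2 - 6*z + 8) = (z - 4)*(z + 3)*(z - 2)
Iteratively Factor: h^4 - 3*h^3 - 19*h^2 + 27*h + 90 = (h + 2)*(h^3 - 5*h^2 - 9*h + 45) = (h - 3)*(h + 2)*(h^2 - 2*h - 15) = (h - 3)*(h + 2)*(h + 3)*(h - 5)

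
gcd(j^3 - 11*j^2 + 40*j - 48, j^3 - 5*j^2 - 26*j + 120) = j - 4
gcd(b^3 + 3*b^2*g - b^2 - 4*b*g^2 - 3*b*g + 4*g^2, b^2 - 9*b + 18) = 1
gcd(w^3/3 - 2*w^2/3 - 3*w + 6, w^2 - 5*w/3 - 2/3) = w - 2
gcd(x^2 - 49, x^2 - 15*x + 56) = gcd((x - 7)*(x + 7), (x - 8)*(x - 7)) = x - 7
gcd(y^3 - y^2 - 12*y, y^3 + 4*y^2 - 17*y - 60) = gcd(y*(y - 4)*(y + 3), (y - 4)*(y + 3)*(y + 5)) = y^2 - y - 12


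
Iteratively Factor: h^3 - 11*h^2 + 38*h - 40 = (h - 4)*(h^2 - 7*h + 10) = (h - 4)*(h - 2)*(h - 5)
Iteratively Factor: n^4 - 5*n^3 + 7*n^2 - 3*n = (n - 1)*(n^3 - 4*n^2 + 3*n) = n*(n - 1)*(n^2 - 4*n + 3) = n*(n - 1)^2*(n - 3)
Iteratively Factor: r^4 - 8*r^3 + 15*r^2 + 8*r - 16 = (r - 4)*(r^3 - 4*r^2 - r + 4) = (r - 4)^2*(r^2 - 1) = (r - 4)^2*(r - 1)*(r + 1)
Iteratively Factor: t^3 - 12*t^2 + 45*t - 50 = (t - 2)*(t^2 - 10*t + 25) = (t - 5)*(t - 2)*(t - 5)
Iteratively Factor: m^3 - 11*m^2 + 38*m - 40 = (m - 5)*(m^2 - 6*m + 8) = (m - 5)*(m - 4)*(m - 2)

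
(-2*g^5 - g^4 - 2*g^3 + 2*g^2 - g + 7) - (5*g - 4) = -2*g^5 - g^4 - 2*g^3 + 2*g^2 - 6*g + 11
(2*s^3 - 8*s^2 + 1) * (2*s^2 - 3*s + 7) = 4*s^5 - 22*s^4 + 38*s^3 - 54*s^2 - 3*s + 7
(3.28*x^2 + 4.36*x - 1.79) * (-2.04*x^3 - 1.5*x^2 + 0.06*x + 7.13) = -6.6912*x^5 - 13.8144*x^4 - 2.6916*x^3 + 26.333*x^2 + 30.9794*x - 12.7627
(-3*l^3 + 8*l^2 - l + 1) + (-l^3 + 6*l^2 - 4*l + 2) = -4*l^3 + 14*l^2 - 5*l + 3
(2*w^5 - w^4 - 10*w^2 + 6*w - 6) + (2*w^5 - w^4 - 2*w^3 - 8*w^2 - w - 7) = 4*w^5 - 2*w^4 - 2*w^3 - 18*w^2 + 5*w - 13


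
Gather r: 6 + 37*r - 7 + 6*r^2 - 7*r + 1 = 6*r^2 + 30*r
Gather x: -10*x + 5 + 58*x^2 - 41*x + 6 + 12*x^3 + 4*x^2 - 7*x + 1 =12*x^3 + 62*x^2 - 58*x + 12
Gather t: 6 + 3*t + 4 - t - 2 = 2*t + 8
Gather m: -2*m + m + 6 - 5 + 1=2 - m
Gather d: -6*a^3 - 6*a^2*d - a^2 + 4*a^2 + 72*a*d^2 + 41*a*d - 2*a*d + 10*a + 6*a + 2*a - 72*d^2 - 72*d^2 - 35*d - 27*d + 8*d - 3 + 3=-6*a^3 + 3*a^2 + 18*a + d^2*(72*a - 144) + d*(-6*a^2 + 39*a - 54)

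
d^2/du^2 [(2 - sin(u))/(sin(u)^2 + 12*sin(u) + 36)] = (sin(u)^3 - 32*sin(u)^2 + 58*sin(u) + 36)/(sin(u) + 6)^4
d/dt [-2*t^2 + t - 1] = 1 - 4*t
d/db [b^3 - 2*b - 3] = 3*b^2 - 2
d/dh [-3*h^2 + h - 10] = 1 - 6*h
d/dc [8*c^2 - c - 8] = 16*c - 1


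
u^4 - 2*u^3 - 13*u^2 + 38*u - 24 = (u - 3)*(u - 2)*(u - 1)*(u + 4)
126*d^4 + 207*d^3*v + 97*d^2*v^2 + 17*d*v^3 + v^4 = (d + v)*(3*d + v)*(6*d + v)*(7*d + v)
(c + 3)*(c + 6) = c^2 + 9*c + 18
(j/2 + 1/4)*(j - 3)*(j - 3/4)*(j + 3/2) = j^4/2 - 7*j^3/8 - 9*j^2/4 + 27*j/32 + 27/32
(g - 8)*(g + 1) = g^2 - 7*g - 8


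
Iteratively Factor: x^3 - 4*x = (x)*(x^2 - 4) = x*(x - 2)*(x + 2)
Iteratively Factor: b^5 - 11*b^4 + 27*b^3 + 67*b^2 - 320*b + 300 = (b - 5)*(b^4 - 6*b^3 - 3*b^2 + 52*b - 60) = (b - 5)*(b - 2)*(b^3 - 4*b^2 - 11*b + 30) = (b - 5)*(b - 2)^2*(b^2 - 2*b - 15) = (b - 5)^2*(b - 2)^2*(b + 3)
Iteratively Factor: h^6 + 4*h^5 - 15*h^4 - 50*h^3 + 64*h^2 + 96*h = (h - 2)*(h^5 + 6*h^4 - 3*h^3 - 56*h^2 - 48*h) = (h - 2)*(h + 1)*(h^4 + 5*h^3 - 8*h^2 - 48*h) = (h - 3)*(h - 2)*(h + 1)*(h^3 + 8*h^2 + 16*h) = h*(h - 3)*(h - 2)*(h + 1)*(h^2 + 8*h + 16) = h*(h - 3)*(h - 2)*(h + 1)*(h + 4)*(h + 4)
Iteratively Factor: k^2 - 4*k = (k)*(k - 4)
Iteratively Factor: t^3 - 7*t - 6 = (t + 1)*(t^2 - t - 6) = (t - 3)*(t + 1)*(t + 2)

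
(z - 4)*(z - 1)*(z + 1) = z^3 - 4*z^2 - z + 4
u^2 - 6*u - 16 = (u - 8)*(u + 2)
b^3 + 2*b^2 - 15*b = b*(b - 3)*(b + 5)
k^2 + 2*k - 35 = (k - 5)*(k + 7)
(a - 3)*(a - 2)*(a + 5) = a^3 - 19*a + 30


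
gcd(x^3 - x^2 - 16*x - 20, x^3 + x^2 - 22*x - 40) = x^2 - 3*x - 10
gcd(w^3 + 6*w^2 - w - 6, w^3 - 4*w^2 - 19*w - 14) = w + 1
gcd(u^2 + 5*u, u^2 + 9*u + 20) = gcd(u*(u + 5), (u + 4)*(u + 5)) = u + 5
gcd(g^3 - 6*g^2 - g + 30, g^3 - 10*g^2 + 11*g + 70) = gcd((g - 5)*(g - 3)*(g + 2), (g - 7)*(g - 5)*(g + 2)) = g^2 - 3*g - 10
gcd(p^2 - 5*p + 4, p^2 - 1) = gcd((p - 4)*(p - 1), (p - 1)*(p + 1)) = p - 1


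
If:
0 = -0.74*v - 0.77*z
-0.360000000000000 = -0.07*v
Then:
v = 5.14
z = -4.94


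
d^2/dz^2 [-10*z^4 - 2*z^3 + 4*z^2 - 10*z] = -120*z^2 - 12*z + 8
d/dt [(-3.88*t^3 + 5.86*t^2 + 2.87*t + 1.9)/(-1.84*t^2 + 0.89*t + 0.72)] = (7.1392*t^4 - 6.9064*t^3 + 2.1154*t^2 + 15.4304*t + 0.3754)/(3.3856*t^4 - 3.2752*t^3 - 1.8575*t^2 + 1.2816*t + 0.5184)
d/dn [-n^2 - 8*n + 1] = -2*n - 8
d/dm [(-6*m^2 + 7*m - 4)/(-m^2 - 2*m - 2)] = (19*m^2 + 16*m - 22)/(m^4 + 4*m^3 + 8*m^2 + 8*m + 4)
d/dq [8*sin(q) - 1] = 8*cos(q)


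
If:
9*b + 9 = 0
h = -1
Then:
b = -1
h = -1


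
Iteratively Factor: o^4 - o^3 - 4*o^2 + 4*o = (o - 1)*(o^3 - 4*o) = (o - 2)*(o - 1)*(o^2 + 2*o) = o*(o - 2)*(o - 1)*(o + 2)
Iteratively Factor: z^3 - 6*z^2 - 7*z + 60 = (z - 4)*(z^2 - 2*z - 15) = (z - 4)*(z + 3)*(z - 5)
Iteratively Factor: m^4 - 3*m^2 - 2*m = (m)*(m^3 - 3*m - 2) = m*(m + 1)*(m^2 - m - 2) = m*(m - 2)*(m + 1)*(m + 1)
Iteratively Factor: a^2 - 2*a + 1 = (a - 1)*(a - 1)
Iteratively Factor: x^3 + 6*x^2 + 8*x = (x + 2)*(x^2 + 4*x) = x*(x + 2)*(x + 4)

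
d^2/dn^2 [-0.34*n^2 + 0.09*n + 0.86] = -0.680000000000000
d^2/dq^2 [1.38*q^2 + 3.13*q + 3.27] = 2.76000000000000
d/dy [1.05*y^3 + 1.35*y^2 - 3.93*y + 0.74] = 3.15*y^2 + 2.7*y - 3.93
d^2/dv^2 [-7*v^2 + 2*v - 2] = -14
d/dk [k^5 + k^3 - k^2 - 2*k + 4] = 5*k^4 + 3*k^2 - 2*k - 2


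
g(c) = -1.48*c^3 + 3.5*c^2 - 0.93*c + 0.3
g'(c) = -4.44*c^2 + 7.0*c - 0.93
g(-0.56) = 2.18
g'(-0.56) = -6.24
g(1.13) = 1.58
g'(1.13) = 1.31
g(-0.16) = 0.54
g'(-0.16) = -2.16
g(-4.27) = 183.31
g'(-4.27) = -111.77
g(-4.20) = 175.60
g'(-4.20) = -108.65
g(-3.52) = 111.49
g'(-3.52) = -80.58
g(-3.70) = 126.62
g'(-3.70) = -87.61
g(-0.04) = 0.34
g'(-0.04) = -1.22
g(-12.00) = 3072.90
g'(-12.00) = -724.29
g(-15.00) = 5796.75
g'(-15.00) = -1104.93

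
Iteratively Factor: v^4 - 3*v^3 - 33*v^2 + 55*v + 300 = (v + 3)*(v^3 - 6*v^2 - 15*v + 100) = (v - 5)*(v + 3)*(v^2 - v - 20) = (v - 5)^2*(v + 3)*(v + 4)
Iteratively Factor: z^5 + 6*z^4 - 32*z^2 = (z + 4)*(z^4 + 2*z^3 - 8*z^2) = z*(z + 4)*(z^3 + 2*z^2 - 8*z) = z*(z - 2)*(z + 4)*(z^2 + 4*z) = z*(z - 2)*(z + 4)^2*(z)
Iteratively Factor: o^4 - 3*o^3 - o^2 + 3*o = (o - 3)*(o^3 - o) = o*(o - 3)*(o^2 - 1) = o*(o - 3)*(o - 1)*(o + 1)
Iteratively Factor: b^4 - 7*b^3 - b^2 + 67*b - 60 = (b - 5)*(b^3 - 2*b^2 - 11*b + 12) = (b - 5)*(b - 1)*(b^2 - b - 12) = (b - 5)*(b - 1)*(b + 3)*(b - 4)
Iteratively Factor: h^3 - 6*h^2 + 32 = (h + 2)*(h^2 - 8*h + 16) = (h - 4)*(h + 2)*(h - 4)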